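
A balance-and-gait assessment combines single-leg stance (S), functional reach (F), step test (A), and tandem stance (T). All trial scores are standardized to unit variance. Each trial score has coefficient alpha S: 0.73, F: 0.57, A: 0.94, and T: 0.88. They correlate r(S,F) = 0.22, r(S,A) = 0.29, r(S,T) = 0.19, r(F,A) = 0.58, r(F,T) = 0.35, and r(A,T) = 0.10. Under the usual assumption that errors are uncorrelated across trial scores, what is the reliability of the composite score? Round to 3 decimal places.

Var(S+F+A+T) = 4 + 2·[0.22 + 0.29 + 0.19 + 0.58 + 0.35 + 0.10] = 4 + 3.46 = 7.46.
Because errors are independent across components, Cov(Tᵢ,Tⱼ) = Cov(Xᵢ,Xⱼ); the off-diagonal part of the true-score variance is the same as above.
True-score variance = [0.73 + 0.57 + 0.94 + 0.88] + 3.46 = 3.12 + 3.46 = 6.58.
Reliability = 6.58 / 7.46 = 0.882.

0.882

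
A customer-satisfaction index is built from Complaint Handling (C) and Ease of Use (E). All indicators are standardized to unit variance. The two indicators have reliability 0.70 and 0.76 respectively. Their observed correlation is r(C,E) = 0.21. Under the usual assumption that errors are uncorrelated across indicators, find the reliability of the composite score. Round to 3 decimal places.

0.777

Var(C+E) = 2 + 2·[0.21] = 2 + 0.42 = 2.42.
Under uncorrelated errors the observed covariances equal the true-score covariances, so only the own-variance terms attenuate.
True-score variance = [0.70 + 0.76] + 0.42 = 1.46 + 0.42 = 1.88.
Reliability = 1.88 / 2.42 = 0.777.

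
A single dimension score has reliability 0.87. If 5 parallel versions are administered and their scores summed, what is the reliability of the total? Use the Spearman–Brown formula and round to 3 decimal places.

0.971

ρ_k = kρ / (1 + (k−1)ρ) = 5·0.87 / (1 + 4·0.87) = 4.350 / 4.480 = 0.971.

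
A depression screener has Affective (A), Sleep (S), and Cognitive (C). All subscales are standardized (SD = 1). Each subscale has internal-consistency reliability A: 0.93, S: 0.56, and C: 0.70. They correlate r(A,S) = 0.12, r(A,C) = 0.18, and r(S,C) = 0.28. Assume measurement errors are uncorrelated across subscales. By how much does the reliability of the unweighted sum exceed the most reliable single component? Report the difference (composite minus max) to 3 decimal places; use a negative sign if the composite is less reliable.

Var(sum) = 3 + 1.16 = 4.16; true-score variance = 2.19 + 1.16 = 3.35; composite reliability = 0.8053.
Max component reliability = 0.9300.
Difference = 0.8053 − 0.9300 = -0.125.

-0.125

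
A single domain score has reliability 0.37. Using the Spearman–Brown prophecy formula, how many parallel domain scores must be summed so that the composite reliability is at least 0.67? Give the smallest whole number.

k ≥ ρ*(1−ρ₁)/(ρ₁(1−ρ*)) = 0.67·0.63 / (0.37·0.33) = 3.457.
Smallest integer k = 4.

4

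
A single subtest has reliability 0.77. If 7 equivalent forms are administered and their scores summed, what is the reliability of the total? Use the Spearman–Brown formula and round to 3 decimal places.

0.959

ρ_k = kρ / (1 + (k−1)ρ) = 7·0.77 / (1 + 6·0.77) = 5.390 / 5.620 = 0.959.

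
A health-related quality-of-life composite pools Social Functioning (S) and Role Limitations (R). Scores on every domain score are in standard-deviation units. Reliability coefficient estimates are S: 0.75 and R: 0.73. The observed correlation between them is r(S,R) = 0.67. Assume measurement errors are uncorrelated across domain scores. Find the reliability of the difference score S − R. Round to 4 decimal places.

0.2121

Var(S−R) = 1 + 1 − 2·0.67 = 2 − 1.34 = 0.66.
Under uncorrelated errors the observed covariances equal the true-score covariances, so only the own-variance terms attenuate.
True-score variance = [0.75 + 0.73] − 1.34 = 1.48 − 1.34 = 0.14.
Reliability = 0.14 / 0.66 = 0.2121.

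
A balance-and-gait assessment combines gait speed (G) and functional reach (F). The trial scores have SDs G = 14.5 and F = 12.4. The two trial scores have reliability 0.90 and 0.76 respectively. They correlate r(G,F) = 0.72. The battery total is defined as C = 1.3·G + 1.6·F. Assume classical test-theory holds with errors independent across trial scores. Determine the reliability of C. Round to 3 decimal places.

Var(C) = 1.3²·14.5² + 1.6²·12.4² + 2·[2.08·14.5·12.4·0.72] = 748.948 + 538.537 = 1287.49.
Under uncorrelated errors the observed covariances equal the true-score covariances, so only the own-variance terms attenuate.
True-score variance = [1.3²·14.5²·0.90 + 1.6²·12.4²·0.76] + 538.537 = 618.946 + 538.537 = 1157.48.
Reliability = 1157.48 / 1287.49 = 0.899.

0.899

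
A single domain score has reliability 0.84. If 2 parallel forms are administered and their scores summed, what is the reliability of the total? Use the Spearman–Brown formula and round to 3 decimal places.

ρ_k = kρ / (1 + (k−1)ρ) = 2·0.84 / (1 + 1·0.84) = 1.680 / 1.840 = 0.913.

0.913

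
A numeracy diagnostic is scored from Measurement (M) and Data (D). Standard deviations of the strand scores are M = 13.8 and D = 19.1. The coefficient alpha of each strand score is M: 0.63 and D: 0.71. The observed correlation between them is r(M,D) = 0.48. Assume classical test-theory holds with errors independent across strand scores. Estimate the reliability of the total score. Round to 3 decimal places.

Var(M+D) = 13.8² + 19.1² + 2·[13.8·19.1·0.48] = 555.25 + 253.037 = 808.287.
With uncorrelated errors the cross-covariances are all true-score covariance, so they carry over unchanged; only the diagonal terms shrink to ρᵢσᵢ².
True-score variance = [13.8²·0.63 + 19.1²·0.71] + 253.037 = 378.992 + 253.037 = 632.029.
Reliability = 632.029 / 808.287 = 0.782.

0.782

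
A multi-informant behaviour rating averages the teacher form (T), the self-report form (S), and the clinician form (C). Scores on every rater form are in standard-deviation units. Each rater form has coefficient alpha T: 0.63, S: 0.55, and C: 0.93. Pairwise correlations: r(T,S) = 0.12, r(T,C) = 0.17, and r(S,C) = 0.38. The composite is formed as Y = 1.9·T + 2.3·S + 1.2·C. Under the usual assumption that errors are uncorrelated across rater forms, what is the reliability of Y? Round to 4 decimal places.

0.7324

Var(Y) = 1.9² + 2.3² + 1.2² + 2·[4.37·0.12 + 2.28·0.17 + 2.76·0.38] = 10.34 + 3.9216 = 14.2616.
Because errors are independent across components, Cov(Tᵢ,Tⱼ) = Cov(Xᵢ,Xⱼ); the off-diagonal part of the true-score variance is the same as above.
True-score variance = [1.9²·0.63 + 2.3²·0.55 + 1.2²·0.93] + 3.9216 = 6.523 + 3.9216 = 10.4446.
Reliability = 10.4446 / 14.2616 = 0.7324.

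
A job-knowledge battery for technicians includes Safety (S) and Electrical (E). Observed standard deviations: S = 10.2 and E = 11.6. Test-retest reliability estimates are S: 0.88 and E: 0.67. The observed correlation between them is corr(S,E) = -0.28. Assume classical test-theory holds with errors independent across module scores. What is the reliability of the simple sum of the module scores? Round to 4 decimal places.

0.6699

Var(S+E) = 10.2² + 11.6² + 2·[10.2·11.6·(-0.28)] = 238.6 − 66.2592 = 172.341.
Because errors are independent across components, Cov(Tᵢ,Tⱼ) = Cov(Xᵢ,Xⱼ); the off-diagonal part of the true-score variance is the same as above.
True-score variance = [10.2²·0.88 + 11.6²·0.67] − 66.2592 = 181.71 − 66.2592 = 115.451.
Reliability = 115.451 / 172.341 = 0.6699.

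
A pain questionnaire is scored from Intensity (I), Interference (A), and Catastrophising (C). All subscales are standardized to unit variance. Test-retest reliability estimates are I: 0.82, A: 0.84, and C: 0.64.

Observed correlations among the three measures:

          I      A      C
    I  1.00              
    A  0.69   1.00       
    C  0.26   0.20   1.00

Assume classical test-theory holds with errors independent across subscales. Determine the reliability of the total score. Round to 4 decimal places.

Var(I+A+C) = 3 + 2·[0.69 + 0.26 + 0.20] = 3 + 2.3 = 5.3.
Under uncorrelated errors the observed covariances equal the true-score covariances, so only the own-variance terms attenuate.
True-score variance = [0.82 + 0.84 + 0.64] + 2.3 = 2.3 + 2.3 = 4.6.
Reliability = 4.6 / 5.3 = 0.8679.

0.8679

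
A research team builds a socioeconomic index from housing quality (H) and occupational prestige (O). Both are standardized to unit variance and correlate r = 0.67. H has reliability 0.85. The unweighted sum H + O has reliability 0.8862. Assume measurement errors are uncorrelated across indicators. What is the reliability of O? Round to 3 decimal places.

0.770

Var(H+O) = 2 + 2·0.67 = 3.340.
True-score variance = ρ_H + ρ_O + 2·0.67, so 0.8862 = (0.85 + ρ_O + 1.34) / 3.340.
ρ_O = 0.8862·3.340 − 0.85 − 1.34 = 0.770.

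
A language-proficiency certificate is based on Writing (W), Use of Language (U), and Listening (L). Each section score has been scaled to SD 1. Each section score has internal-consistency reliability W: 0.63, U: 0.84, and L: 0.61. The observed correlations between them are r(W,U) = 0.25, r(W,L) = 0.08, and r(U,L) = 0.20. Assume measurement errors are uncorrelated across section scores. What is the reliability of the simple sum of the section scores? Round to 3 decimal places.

Var(W+U+L) = 3 + 2·[0.25 + 0.08 + 0.20] = 3 + 1.06 = 4.06.
Because errors are independent across components, Cov(Tᵢ,Tⱼ) = Cov(Xᵢ,Xⱼ); the off-diagonal part of the true-score variance is the same as above.
True-score variance = [0.63 + 0.84 + 0.61] + 1.06 = 2.08 + 1.06 = 3.14.
Reliability = 3.14 / 4.06 = 0.773.

0.773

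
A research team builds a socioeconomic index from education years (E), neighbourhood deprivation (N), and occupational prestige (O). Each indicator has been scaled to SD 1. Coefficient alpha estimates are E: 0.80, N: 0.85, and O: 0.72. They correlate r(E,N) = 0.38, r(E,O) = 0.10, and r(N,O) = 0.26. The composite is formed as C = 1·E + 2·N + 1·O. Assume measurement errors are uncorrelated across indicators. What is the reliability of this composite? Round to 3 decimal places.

0.877

Var(C) = 1 + 2² + 1 + 2·[2·0.38 + 0.10 + 2·0.26] = 6 + 2.76 = 8.76.
Because errors are independent across components, Cov(Tᵢ,Tⱼ) = Cov(Xᵢ,Xⱼ); the off-diagonal part of the true-score variance is the same as above.
True-score variance = [0.80 + 2²·0.85 + 0.72] + 2.76 = 4.92 + 2.76 = 7.68.
Reliability = 7.68 / 8.76 = 0.877.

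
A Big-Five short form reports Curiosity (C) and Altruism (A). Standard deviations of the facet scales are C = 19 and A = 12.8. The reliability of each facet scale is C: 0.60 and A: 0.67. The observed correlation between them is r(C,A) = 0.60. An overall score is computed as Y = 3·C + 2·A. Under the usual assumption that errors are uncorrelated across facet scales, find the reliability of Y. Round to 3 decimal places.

Var(Y) = 3²·19² + 2²·12.8² + 2·[6·19·12.8·0.60] = 3904.36 + 1751.04 = 5655.4.
Because errors are independent across components, Cov(Tᵢ,Tⱼ) = Cov(Xᵢ,Xⱼ); the off-diagonal part of the true-score variance is the same as above.
True-score variance = [3²·19²·0.60 + 2²·12.8²·0.67] + 1751.04 = 2388.49 + 1751.04 = 4139.53.
Reliability = 4139.53 / 5655.4 = 0.732.

0.732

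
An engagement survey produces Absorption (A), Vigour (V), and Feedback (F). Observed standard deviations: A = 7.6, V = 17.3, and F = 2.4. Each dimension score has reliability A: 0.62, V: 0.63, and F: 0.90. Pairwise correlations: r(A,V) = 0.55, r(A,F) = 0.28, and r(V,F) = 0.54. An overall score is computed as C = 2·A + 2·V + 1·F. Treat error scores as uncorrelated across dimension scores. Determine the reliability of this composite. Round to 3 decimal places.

Var(C) = 2²·7.6² + 2²·17.3² + 2.4² + 2·[4·7.6·17.3·0.55 + 2·7.6·2.4·0.28 + 2·17.3·2.4·0.54] = 1433.96 + 688.624 = 2122.58.
Under uncorrelated errors the observed covariances equal the true-score covariances, so only the own-variance terms attenuate.
True-score variance = [2²·7.6²·0.62 + 2²·17.3²·0.63 + 2.4²·0.90] + 688.624 = 902.64 + 688.624 = 1591.26.
Reliability = 1591.26 / 2122.58 = 0.750.

0.750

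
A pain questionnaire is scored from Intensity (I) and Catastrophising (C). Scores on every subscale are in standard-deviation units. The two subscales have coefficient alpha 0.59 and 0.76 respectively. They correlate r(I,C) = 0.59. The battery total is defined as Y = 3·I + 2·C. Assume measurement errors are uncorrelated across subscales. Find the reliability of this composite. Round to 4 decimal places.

Var(Y) = 3² + 2² + 2·[6·0.59] = 13 + 7.08 = 20.08.
With uncorrelated errors the cross-covariances are all true-score covariance, so they carry over unchanged; only the diagonal terms shrink to ρᵢσᵢ².
True-score variance = [3²·0.59 + 2²·0.76] + 7.08 = 8.35 + 7.08 = 15.43.
Reliability = 15.43 / 20.08 = 0.7684.

0.7684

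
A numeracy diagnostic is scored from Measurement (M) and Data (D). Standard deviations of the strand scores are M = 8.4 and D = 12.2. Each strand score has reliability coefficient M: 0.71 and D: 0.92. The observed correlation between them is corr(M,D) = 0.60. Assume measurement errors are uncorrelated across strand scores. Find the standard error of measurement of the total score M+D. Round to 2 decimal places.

Var(total) = 219.4 + 122.976 = 342.376.
True-score variance = 187.03 + 122.976 = 310.006, so reliability = 0.9055.
Error variance = 342.376 − 310.006 = 32.3696; SEM = √32.3696 = 5.69.

5.69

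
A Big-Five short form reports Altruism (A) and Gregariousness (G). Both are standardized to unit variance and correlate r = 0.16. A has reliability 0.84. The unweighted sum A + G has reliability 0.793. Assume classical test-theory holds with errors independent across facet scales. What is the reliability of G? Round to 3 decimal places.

0.680

Var(A+G) = 2 + 2·0.16 = 2.320.
True-score variance = ρ_A + ρ_G + 2·0.16, so 0.793 = (0.84 + ρ_G + 0.32) / 2.320.
ρ_G = 0.793·2.320 − 0.84 − 0.32 = 0.680.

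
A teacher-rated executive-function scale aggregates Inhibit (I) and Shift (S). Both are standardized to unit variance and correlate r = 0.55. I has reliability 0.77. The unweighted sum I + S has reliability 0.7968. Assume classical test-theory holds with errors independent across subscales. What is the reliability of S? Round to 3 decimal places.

0.600

Var(I+S) = 2 + 2·0.55 = 3.100.
True-score variance = ρ_I + ρ_S + 2·0.55, so 0.7968 = (0.77 + ρ_S + 1.10) / 3.100.
ρ_S = 0.7968·3.100 − 0.77 − 1.10 = 0.600.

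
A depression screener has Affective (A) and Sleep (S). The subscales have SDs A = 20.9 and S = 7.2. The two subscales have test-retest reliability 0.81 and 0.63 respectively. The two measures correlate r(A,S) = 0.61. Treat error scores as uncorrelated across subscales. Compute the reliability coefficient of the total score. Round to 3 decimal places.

0.848

Var(A+S) = 20.9² + 7.2² + 2·[20.9·7.2·0.61] = 488.65 + 183.586 = 672.236.
Because errors are independent across components, Cov(Tᵢ,Tⱼ) = Cov(Xᵢ,Xⱼ); the off-diagonal part of the true-score variance is the same as above.
True-score variance = [20.9²·0.81 + 7.2²·0.63] + 183.586 = 386.475 + 183.586 = 570.061.
Reliability = 570.061 / 672.236 = 0.848.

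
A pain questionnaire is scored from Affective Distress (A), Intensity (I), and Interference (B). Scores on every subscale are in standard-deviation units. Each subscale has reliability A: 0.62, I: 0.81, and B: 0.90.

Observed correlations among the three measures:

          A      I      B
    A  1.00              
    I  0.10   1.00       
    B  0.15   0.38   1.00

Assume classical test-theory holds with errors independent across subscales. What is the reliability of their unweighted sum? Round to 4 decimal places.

0.8427

Var(A+I+B) = 3 + 2·[0.10 + 0.15 + 0.38] = 3 + 1.26 = 4.26.
Because errors are independent across components, Cov(Tᵢ,Tⱼ) = Cov(Xᵢ,Xⱼ); the off-diagonal part of the true-score variance is the same as above.
True-score variance = [0.62 + 0.81 + 0.90] + 1.26 = 2.33 + 1.26 = 3.59.
Reliability = 3.59 / 4.26 = 0.8427.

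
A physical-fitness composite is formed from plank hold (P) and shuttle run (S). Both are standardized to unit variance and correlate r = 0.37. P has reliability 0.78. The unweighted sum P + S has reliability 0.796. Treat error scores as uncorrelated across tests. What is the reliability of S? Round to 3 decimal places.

Var(P+S) = 2 + 2·0.37 = 2.740.
True-score variance = ρ_P + ρ_S + 2·0.37, so 0.796 = (0.78 + ρ_S + 0.74) / 2.740.
ρ_S = 0.796·2.740 − 0.78 − 0.74 = 0.661.

0.661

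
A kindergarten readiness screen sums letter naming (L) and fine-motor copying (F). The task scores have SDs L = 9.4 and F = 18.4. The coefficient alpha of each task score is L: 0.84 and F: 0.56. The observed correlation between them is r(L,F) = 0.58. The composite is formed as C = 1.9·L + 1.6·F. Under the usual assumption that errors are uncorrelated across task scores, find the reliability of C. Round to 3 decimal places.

0.759

Var(C) = 1.9²·9.4² + 1.6²·18.4² + 2·[3.04·9.4·18.4·0.58] = 1185.69 + 609.926 = 1795.62.
Because errors are independent across components, Cov(Tᵢ,Tⱼ) = Cov(Xᵢ,Xⱼ); the off-diagonal part of the true-score variance is the same as above.
True-score variance = [1.9²·9.4²·0.84 + 1.6²·18.4²·0.56] + 609.926 = 753.302 + 609.926 = 1363.23.
Reliability = 1363.23 / 1795.62 = 0.759.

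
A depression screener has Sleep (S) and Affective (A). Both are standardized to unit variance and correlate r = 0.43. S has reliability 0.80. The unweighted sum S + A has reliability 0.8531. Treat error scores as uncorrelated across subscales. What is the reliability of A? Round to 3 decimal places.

Var(S+A) = 2 + 2·0.43 = 2.860.
True-score variance = ρ_S + ρ_A + 2·0.43, so 0.8531 = (0.80 + ρ_A + 0.86) / 2.860.
ρ_A = 0.8531·2.860 − 0.80 − 0.86 = 0.780.

0.780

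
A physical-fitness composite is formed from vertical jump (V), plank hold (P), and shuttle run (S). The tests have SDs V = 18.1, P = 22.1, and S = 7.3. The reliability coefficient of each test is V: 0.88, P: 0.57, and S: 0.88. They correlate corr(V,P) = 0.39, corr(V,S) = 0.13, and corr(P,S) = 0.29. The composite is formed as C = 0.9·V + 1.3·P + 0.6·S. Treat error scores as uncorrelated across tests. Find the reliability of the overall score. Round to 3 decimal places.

0.752

Var(C) = 0.9²·18.1² + 1.3²·22.1² + 0.6²·7.3² + 2·[1.17·18.1·22.1·0.39 + 0.54·18.1·7.3·0.13 + 0.78·22.1·7.3·0.29] = 1109.96 + 456.586 = 1566.55.
Because errors are independent across components, Cov(Tᵢ,Tⱼ) = Cov(Xᵢ,Xⱼ); the off-diagonal part of the true-score variance is the same as above.
True-score variance = [0.9²·18.1²·0.88 + 1.3²·22.1²·0.57 + 0.6²·7.3²·0.88] + 456.586 = 720.888 + 456.586 = 1177.47.
Reliability = 1177.47 / 1566.55 = 0.752.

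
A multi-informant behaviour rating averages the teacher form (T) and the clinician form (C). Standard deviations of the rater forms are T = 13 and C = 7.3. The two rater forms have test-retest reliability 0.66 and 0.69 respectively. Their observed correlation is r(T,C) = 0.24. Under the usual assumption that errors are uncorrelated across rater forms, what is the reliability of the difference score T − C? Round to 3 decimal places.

0.581

Var(T−C) = 13² + 7.3² − 2·13·7.3·0.24 = 222.29 − 45.552 = 176.738.
Because errors are independent across components, Cov(Tᵢ,Tⱼ) = Cov(Xᵢ,Xⱼ); the off-diagonal part of the true-score variance is the same as above.
True-score variance = [13²·0.66 + 7.3²·0.69] − 45.552 = 148.31 − 45.552 = 102.758.
Reliability = 102.758 / 176.738 = 0.581.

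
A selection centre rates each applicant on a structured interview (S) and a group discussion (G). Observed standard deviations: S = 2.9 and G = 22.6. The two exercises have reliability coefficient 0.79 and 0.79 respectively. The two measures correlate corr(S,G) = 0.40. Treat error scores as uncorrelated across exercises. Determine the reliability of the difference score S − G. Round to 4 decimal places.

0.7664

Var(S−G) = 2.9² + 22.6² − 2·2.9·22.6·0.40 = 519.17 − 52.432 = 466.738.
Under uncorrelated errors the observed covariances equal the true-score covariances, so only the own-variance terms attenuate.
True-score variance = [2.9²·0.79 + 22.6²·0.79] − 52.432 = 410.144 − 52.432 = 357.712.
Reliability = 357.712 / 466.738 = 0.7664.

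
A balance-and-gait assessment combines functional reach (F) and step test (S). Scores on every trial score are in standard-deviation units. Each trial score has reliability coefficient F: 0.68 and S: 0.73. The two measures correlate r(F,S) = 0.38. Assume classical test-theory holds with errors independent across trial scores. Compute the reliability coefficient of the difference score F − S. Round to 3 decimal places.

Var(F−S) = 1 + 1 − 2·0.38 = 2 − 0.76 = 1.24.
With uncorrelated errors the cross-covariances are all true-score covariance, so they carry over unchanged; only the diagonal terms shrink to ρᵢσᵢ².
True-score variance = [0.68 + 0.73] − 0.76 = 1.41 − 0.76 = 0.65.
Reliability = 0.65 / 1.24 = 0.524.

0.524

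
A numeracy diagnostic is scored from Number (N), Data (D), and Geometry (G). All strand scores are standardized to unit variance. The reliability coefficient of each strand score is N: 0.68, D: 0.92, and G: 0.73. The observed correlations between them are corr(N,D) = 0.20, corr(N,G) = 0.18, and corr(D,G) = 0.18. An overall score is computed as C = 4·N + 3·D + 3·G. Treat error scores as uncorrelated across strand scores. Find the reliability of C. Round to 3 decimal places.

Var(C) = 4² + 3² + 3² + 2·[12·0.20 + 12·0.18 + 9·0.18] = 34 + 12.36 = 46.36.
With uncorrelated errors the cross-covariances are all true-score covariance, so they carry over unchanged; only the diagonal terms shrink to ρᵢσᵢ².
True-score variance = [4²·0.68 + 3²·0.92 + 3²·0.73] + 12.36 = 25.73 + 12.36 = 38.09.
Reliability = 38.09 / 46.36 = 0.822.

0.822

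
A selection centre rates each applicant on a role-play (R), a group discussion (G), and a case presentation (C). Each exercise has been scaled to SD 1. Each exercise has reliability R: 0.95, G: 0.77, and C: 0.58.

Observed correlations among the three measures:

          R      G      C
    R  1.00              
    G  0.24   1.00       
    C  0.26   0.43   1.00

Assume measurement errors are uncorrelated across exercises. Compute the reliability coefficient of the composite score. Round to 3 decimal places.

Var(R+G+C) = 3 + 2·[0.24 + 0.26 + 0.43] = 3 + 1.86 = 4.86.
Under uncorrelated errors the observed covariances equal the true-score covariances, so only the own-variance terms attenuate.
True-score variance = [0.95 + 0.77 + 0.58] + 1.86 = 2.3 + 1.86 = 4.16.
Reliability = 4.16 / 4.86 = 0.856.

0.856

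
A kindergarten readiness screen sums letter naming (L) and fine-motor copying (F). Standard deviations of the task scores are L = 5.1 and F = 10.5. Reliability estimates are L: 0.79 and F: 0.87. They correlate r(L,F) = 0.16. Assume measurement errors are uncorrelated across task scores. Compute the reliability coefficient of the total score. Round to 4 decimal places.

Var(L+F) = 5.1² + 10.5² + 2·[5.1·10.5·0.16] = 136.26 + 17.136 = 153.396.
Because errors are independent across components, Cov(Tᵢ,Tⱼ) = Cov(Xᵢ,Xⱼ); the off-diagonal part of the true-score variance is the same as above.
True-score variance = [5.1²·0.79 + 10.5²·0.87] + 17.136 = 116.465 + 17.136 = 133.601.
Reliability = 133.601 / 153.396 = 0.8710.

0.8710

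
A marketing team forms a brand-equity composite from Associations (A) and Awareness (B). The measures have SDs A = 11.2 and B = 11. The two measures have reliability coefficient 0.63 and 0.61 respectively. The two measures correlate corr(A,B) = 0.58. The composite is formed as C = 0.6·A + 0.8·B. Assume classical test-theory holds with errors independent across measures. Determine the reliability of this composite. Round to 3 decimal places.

0.755

Var(C) = 0.6²·11.2² + 0.8²·11² + 2·[0.48·11.2·11·0.58] = 122.598 + 68.5978 = 191.196.
Because errors are independent across components, Cov(Tᵢ,Tⱼ) = Cov(Xᵢ,Xⱼ); the off-diagonal part of the true-score variance is the same as above.
True-score variance = [0.6²·11.2²·0.63 + 0.8²·11²·0.61] + 68.5978 = 75.6882 + 68.5978 = 144.286.
Reliability = 144.286 / 191.196 = 0.755.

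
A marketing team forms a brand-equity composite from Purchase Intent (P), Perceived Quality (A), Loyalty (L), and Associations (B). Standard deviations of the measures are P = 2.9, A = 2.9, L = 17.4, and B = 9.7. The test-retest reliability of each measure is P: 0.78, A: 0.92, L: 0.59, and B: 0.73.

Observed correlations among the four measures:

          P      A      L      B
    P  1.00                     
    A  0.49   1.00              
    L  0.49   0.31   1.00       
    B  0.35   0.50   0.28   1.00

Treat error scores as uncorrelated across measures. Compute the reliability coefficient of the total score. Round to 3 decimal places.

Var(P+A+L+B) = 2.9² + 2.9² + 17.4² + 9.7² + 2·[2.9·2.9·0.49 + 2.9·17.4·0.49 + 2.9·9.7·0.35 + 2.9·17.4·0.31 + 2.9·9.7·0.50 + 17.4·9.7·0.28] = 413.67 + 231.316 = 644.986.
With uncorrelated errors the cross-covariances are all true-score covariance, so they carry over unchanged; only the diagonal terms shrink to ρᵢσᵢ².
True-score variance = [2.9²·0.78 + 2.9²·0.92 + 17.4²·0.59 + 9.7²·0.73] + 231.316 = 261.611 + 231.316 = 492.927.
Reliability = 492.927 / 644.986 = 0.764.

0.764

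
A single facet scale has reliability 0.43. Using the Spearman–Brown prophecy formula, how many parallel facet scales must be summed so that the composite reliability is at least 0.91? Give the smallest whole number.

14

k ≥ ρ*(1−ρ₁)/(ρ₁(1−ρ*)) = 0.91·0.57 / (0.43·0.09) = 13.403.
Smallest integer k = 14.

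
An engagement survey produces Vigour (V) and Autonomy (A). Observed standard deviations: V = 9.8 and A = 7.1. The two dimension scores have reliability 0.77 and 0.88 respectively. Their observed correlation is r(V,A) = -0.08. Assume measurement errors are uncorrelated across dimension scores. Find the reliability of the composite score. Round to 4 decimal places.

Var(V+A) = 9.8² + 7.1² + 2·[9.8·7.1·(-0.08)] = 146.45 − 11.1328 = 135.317.
Because errors are independent across components, Cov(Tᵢ,Tⱼ) = Cov(Xᵢ,Xⱼ); the off-diagonal part of the true-score variance is the same as above.
True-score variance = [9.8²·0.77 + 7.1²·0.88] − 11.1328 = 118.312 − 11.1328 = 107.179.
Reliability = 107.179 / 135.317 = 0.7921.

0.7921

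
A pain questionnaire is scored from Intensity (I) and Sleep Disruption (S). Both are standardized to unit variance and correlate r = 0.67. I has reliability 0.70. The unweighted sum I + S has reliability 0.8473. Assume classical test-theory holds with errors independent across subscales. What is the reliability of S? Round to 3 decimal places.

Var(I+S) = 2 + 2·0.67 = 3.340.
True-score variance = ρ_I + ρ_S + 2·0.67, so 0.8473 = (0.70 + ρ_S + 1.34) / 3.340.
ρ_S = 0.8473·3.340 − 0.70 − 1.34 = 0.790.

0.790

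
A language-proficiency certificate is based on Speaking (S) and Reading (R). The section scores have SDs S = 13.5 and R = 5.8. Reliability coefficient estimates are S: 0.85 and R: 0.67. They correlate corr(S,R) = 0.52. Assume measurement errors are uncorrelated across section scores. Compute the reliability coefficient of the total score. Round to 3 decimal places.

Var(S+R) = 13.5² + 5.8² + 2·[13.5·5.8·0.52] = 215.89 + 81.432 = 297.322.
With uncorrelated errors the cross-covariances are all true-score covariance, so they carry over unchanged; only the diagonal terms shrink to ρᵢσᵢ².
True-score variance = [13.5²·0.85 + 5.8²·0.67] + 81.432 = 177.451 + 81.432 = 258.883.
Reliability = 258.883 / 297.322 = 0.871.

0.871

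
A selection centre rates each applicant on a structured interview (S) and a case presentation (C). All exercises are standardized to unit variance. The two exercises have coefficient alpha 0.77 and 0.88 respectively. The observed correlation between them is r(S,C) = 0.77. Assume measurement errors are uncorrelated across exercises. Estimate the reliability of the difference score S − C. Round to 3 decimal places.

Var(S−C) = 1 + 1 − 2·0.77 = 2 − 1.54 = 0.46.
With uncorrelated errors the cross-covariances are all true-score covariance, so they carry over unchanged; only the diagonal terms shrink to ρᵢσᵢ².
True-score variance = [0.77 + 0.88] − 1.54 = 1.65 − 1.54 = 0.11.
Reliability = 0.11 / 0.46 = 0.239.

0.239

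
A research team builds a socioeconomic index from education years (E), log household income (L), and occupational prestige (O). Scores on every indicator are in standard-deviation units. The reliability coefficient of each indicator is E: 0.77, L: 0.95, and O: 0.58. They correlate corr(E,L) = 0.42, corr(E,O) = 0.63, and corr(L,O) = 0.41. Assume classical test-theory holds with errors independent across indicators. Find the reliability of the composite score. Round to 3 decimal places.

0.882

Var(E+L+O) = 3 + 2·[0.42 + 0.63 + 0.41] = 3 + 2.92 = 5.92.
Under uncorrelated errors the observed covariances equal the true-score covariances, so only the own-variance terms attenuate.
True-score variance = [0.77 + 0.95 + 0.58] + 2.92 = 2.3 + 2.92 = 5.22.
Reliability = 5.22 / 5.92 = 0.882.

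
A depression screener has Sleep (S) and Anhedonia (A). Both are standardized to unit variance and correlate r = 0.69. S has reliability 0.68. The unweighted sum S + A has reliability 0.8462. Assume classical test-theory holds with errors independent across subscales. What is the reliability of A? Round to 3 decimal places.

Var(S+A) = 2 + 2·0.69 = 3.380.
True-score variance = ρ_S + ρ_A + 2·0.69, so 0.8462 = (0.68 + ρ_A + 1.38) / 3.380.
ρ_A = 0.8462·3.380 − 0.68 − 1.38 = 0.800.

0.800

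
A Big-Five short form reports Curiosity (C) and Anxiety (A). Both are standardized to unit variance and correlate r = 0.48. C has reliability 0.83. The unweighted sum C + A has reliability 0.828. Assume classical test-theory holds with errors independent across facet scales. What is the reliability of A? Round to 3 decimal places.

Var(C+A) = 2 + 2·0.48 = 2.960.
True-score variance = ρ_C + ρ_A + 2·0.48, so 0.828 = (0.83 + ρ_A + 0.96) / 2.960.
ρ_A = 0.828·2.960 − 0.83 − 0.96 = 0.661.

0.661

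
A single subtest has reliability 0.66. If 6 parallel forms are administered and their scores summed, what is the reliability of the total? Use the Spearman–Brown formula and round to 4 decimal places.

0.9209

ρ_k = kρ / (1 + (k−1)ρ) = 6·0.66 / (1 + 5·0.66) = 3.960 / 4.300 = 0.9209.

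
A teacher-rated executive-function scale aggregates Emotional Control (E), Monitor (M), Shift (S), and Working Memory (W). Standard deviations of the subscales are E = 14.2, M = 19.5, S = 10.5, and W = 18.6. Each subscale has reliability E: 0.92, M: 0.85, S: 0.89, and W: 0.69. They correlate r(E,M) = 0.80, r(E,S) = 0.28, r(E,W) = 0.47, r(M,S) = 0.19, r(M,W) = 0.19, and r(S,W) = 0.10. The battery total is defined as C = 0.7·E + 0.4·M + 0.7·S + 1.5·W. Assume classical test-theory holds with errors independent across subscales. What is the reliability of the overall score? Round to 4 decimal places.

0.8309

Var(C) = 0.7²·14.2² + 0.4²·19.5² + 0.7²·10.5² + 1.5²·18.6² + 2·[0.28·14.2·19.5·0.80 + 0.49·14.2·10.5·0.28 + 1.05·14.2·18.6·0.47 + 0.28·19.5·10.5·0.19 + 0.6·19.5·18.6·0.19 + 1.05·10.5·18.6·0.10] = 992.076 + 571.145 = 1563.22.
With uncorrelated errors the cross-covariances are all true-score covariance, so they carry over unchanged; only the diagonal terms shrink to ρᵢσᵢ².
True-score variance = [0.7²·14.2²·0.92 + 0.4²·19.5²·0.85 + 0.7²·10.5²·0.89 + 1.5²·18.6²·0.69] + 571.145 = 727.796 + 571.145 = 1298.94.
Reliability = 1298.94 / 1563.22 = 0.8309.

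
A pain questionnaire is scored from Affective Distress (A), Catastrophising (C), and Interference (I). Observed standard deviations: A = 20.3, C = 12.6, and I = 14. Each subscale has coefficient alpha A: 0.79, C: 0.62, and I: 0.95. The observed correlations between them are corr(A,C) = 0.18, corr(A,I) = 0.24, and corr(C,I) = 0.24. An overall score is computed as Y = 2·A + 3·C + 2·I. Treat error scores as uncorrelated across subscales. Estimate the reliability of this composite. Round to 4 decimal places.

Var(Y) = 2²·20.3² + 3²·12.6² + 2²·14² + 2·[6·20.3·12.6·0.18 + 4·20.3·14·0.24 + 6·12.6·14·0.24] = 3861.2 + 1606.18 = 5467.38.
Because errors are independent across components, Cov(Tᵢ,Tⱼ) = Cov(Xᵢ,Xⱼ); the off-diagonal part of the true-score variance is the same as above.
True-score variance = [2²·20.3²·0.79 + 3²·12.6²·0.62 + 2²·14²·0.95] + 1606.18 = 2932.89 + 1606.18 = 4539.07.
Reliability = 4539.07 / 5467.38 = 0.8302.

0.8302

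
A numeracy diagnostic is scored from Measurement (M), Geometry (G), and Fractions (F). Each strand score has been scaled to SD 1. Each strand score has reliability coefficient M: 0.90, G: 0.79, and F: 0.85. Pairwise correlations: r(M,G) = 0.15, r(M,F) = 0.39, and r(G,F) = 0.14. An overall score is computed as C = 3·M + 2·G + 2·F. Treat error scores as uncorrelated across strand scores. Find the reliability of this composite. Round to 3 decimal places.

0.905

Var(C) = 3² + 2² + 2² + 2·[6·0.15 + 6·0.39 + 4·0.14] = 17 + 7.6 = 24.6.
Under uncorrelated errors the observed covariances equal the true-score covariances, so only the own-variance terms attenuate.
True-score variance = [3²·0.90 + 2²·0.79 + 2²·0.85] + 7.6 = 14.66 + 7.6 = 22.26.
Reliability = 22.26 / 24.6 = 0.905.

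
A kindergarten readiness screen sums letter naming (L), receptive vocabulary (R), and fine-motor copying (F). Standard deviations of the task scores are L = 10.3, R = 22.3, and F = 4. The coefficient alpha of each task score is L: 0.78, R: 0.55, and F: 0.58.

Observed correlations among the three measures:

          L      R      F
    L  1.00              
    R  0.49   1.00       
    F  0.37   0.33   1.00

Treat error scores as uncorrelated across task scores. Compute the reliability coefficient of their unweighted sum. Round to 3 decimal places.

Var(L+R+F) = 10.3² + 22.3² + 4² + 2·[10.3·22.3·0.49 + 10.3·4·0.37 + 22.3·4·0.33] = 619.38 + 314.456 = 933.836.
Because errors are independent across components, Cov(Tᵢ,Tⱼ) = Cov(Xᵢ,Xⱼ); the off-diagonal part of the true-score variance is the same as above.
True-score variance = [10.3²·0.78 + 22.3²·0.55 + 4²·0.58] + 314.456 = 365.54 + 314.456 = 679.996.
Reliability = 679.996 / 933.836 = 0.728.

0.728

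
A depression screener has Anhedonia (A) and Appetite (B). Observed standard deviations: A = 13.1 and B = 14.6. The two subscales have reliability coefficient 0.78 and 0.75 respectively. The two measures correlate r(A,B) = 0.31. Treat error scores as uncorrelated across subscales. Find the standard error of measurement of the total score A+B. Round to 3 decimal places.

Var(total) = 384.77 + 118.581 = 503.351.
True-score variance = 293.726 + 118.581 = 412.307, so reliability = 0.8191.
Error variance = 503.351 − 412.307 = 91.0442; SEM = √91.0442 = 9.542.

9.542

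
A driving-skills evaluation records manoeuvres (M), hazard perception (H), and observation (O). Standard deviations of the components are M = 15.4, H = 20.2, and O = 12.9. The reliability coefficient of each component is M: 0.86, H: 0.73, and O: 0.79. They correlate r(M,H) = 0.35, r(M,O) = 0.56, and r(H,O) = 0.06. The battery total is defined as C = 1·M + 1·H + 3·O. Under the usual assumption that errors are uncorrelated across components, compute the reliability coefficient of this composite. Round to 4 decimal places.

Var(C) = 15.4² + 20.2² + 3²·12.9² + 2·[15.4·20.2·0.35 + 3·15.4·12.9·0.56 + 3·20.2·12.9·0.06] = 2142.89 + 979.062 = 3121.95.
Because errors are independent across components, Cov(Tᵢ,Tⱼ) = Cov(Xᵢ,Xⱼ); the off-diagonal part of the true-score variance is the same as above.
True-score variance = [15.4²·0.86 + 20.2²·0.73 + 3²·12.9²·0.79] + 979.062 = 1685 + 979.062 = 2664.06.
Reliability = 2664.06 / 3121.95 = 0.8533.

0.8533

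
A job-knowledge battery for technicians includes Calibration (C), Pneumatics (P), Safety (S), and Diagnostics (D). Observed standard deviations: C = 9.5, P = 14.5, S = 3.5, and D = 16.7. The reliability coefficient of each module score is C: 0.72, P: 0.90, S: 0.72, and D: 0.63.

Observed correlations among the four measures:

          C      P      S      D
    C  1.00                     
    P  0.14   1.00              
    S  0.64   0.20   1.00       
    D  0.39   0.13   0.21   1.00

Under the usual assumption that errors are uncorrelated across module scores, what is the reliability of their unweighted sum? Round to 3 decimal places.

0.831

Var(C+P+S+D) = 9.5² + 14.5² + 3.5² + 16.7² + 2·[9.5·14.5·0.14 + 9.5·3.5·0.64 + 9.5·16.7·0.39 + 14.5·3.5·0.20 + 14.5·16.7·0.13 + 3.5·16.7·0.21] = 591.64 + 312.685 = 904.325.
Because errors are independent across components, Cov(Tᵢ,Tⱼ) = Cov(Xᵢ,Xⱼ); the off-diagonal part of the true-score variance is the same as above.
True-score variance = [9.5²·0.72 + 14.5²·0.90 + 3.5²·0.72 + 16.7²·0.63] + 312.685 = 438.726 + 312.685 = 751.411.
Reliability = 751.411 / 904.325 = 0.831.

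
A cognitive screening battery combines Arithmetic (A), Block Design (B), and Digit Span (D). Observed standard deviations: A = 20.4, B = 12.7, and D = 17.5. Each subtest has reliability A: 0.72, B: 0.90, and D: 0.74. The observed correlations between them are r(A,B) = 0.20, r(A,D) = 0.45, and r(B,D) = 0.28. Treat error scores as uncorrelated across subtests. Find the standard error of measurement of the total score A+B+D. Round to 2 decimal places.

Var(total) = 883.7 + 549.392 = 1433.09.
True-score variance = 671.421 + 549.392 = 1220.81, so reliability = 0.8519.
Error variance = 1433.09 − 1220.81 = 212.279; SEM = √212.279 = 14.57.

14.57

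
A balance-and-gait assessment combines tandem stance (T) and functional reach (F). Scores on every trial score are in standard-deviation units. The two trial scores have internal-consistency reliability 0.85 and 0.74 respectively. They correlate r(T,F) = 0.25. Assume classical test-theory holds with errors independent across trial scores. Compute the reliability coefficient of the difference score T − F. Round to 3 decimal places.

0.727

Var(T−F) = 1 + 1 − 2·0.25 = 2 − 0.5 = 1.5.
With uncorrelated errors the cross-covariances are all true-score covariance, so they carry over unchanged; only the diagonal terms shrink to ρᵢσᵢ².
True-score variance = [0.85 + 0.74] − 0.5 = 1.59 − 0.5 = 1.09.
Reliability = 1.09 / 1.5 = 0.727.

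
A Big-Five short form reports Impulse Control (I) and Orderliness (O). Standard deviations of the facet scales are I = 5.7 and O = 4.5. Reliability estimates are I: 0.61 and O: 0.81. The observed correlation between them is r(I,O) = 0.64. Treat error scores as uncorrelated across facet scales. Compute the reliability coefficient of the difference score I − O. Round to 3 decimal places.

0.170

Var(I−O) = 5.7² + 4.5² − 2·5.7·4.5·0.64 = 52.74 − 32.832 = 19.908.
With uncorrelated errors the cross-covariances are all true-score covariance, so they carry over unchanged; only the diagonal terms shrink to ρᵢσᵢ².
True-score variance = [5.7²·0.61 + 4.5²·0.81] − 32.832 = 36.2214 − 32.832 = 3.3894.
Reliability = 3.3894 / 19.908 = 0.170.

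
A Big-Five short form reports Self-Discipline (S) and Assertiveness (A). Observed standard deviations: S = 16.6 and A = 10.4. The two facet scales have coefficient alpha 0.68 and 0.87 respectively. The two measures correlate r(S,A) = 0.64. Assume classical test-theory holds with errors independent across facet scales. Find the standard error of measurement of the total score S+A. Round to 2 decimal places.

Var(total) = 383.72 + 220.979 = 604.699.
True-score variance = 281.48 + 220.979 = 502.459, so reliability = 0.8309.
Error variance = 604.699 − 502.459 = 102.24; SEM = √102.24 = 10.11.

10.11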